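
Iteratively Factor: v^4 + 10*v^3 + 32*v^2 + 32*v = (v + 4)*(v^3 + 6*v^2 + 8*v) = (v + 4)^2*(v^2 + 2*v) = v*(v + 4)^2*(v + 2)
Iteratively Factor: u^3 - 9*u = (u)*(u^2 - 9) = u*(u - 3)*(u + 3)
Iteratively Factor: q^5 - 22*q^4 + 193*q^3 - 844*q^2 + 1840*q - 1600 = (q - 5)*(q^4 - 17*q^3 + 108*q^2 - 304*q + 320) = (q - 5)^2*(q^3 - 12*q^2 + 48*q - 64) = (q - 5)^2*(q - 4)*(q^2 - 8*q + 16) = (q - 5)^2*(q - 4)^2*(q - 4)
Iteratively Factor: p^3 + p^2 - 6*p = (p + 3)*(p^2 - 2*p) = p*(p + 3)*(p - 2)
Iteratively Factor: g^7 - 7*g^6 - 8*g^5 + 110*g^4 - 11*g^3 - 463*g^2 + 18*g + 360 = (g - 1)*(g^6 - 6*g^5 - 14*g^4 + 96*g^3 + 85*g^2 - 378*g - 360) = (g - 5)*(g - 1)*(g^5 - g^4 - 19*g^3 + g^2 + 90*g + 72) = (g - 5)*(g - 1)*(g + 2)*(g^4 - 3*g^3 - 13*g^2 + 27*g + 36) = (g - 5)*(g - 1)*(g + 2)*(g + 3)*(g^3 - 6*g^2 + 5*g + 12) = (g - 5)*(g - 1)*(g + 1)*(g + 2)*(g + 3)*(g^2 - 7*g + 12) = (g - 5)*(g - 4)*(g - 1)*(g + 1)*(g + 2)*(g + 3)*(g - 3)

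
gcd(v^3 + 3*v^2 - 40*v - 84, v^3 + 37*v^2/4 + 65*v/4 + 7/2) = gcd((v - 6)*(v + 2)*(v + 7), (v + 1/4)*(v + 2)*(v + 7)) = v^2 + 9*v + 14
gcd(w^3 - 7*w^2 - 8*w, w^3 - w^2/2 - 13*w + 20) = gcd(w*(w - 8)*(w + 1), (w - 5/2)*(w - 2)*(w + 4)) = 1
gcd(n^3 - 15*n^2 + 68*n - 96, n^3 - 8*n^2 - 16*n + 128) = n^2 - 12*n + 32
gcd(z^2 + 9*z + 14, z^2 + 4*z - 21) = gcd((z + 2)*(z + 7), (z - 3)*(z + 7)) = z + 7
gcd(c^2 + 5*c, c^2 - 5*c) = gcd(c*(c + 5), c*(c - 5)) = c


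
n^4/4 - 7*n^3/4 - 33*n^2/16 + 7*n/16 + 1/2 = (n/4 + 1/4)*(n - 8)*(n - 1/2)*(n + 1/2)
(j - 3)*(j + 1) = j^2 - 2*j - 3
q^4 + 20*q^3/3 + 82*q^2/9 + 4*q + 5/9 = (q + 1/3)^2*(q + 1)*(q + 5)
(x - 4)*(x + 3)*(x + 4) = x^3 + 3*x^2 - 16*x - 48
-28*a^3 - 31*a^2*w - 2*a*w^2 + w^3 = (-7*a + w)*(a + w)*(4*a + w)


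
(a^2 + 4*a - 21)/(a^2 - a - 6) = (a + 7)/(a + 2)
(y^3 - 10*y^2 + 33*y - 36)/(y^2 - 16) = (y^2 - 6*y + 9)/(y + 4)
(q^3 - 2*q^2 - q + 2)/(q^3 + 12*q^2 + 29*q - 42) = (q^2 - q - 2)/(q^2 + 13*q + 42)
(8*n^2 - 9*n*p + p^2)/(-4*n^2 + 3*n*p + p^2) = (-8*n + p)/(4*n + p)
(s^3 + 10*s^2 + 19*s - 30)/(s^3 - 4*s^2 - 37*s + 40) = (s + 6)/(s - 8)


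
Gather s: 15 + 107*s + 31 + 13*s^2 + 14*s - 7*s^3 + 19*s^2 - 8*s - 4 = -7*s^3 + 32*s^2 + 113*s + 42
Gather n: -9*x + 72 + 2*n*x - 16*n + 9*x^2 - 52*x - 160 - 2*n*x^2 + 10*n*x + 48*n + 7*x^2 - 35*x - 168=n*(-2*x^2 + 12*x + 32) + 16*x^2 - 96*x - 256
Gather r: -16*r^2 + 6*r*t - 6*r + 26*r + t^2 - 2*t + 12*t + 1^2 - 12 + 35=-16*r^2 + r*(6*t + 20) + t^2 + 10*t + 24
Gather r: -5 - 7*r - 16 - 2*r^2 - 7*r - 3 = -2*r^2 - 14*r - 24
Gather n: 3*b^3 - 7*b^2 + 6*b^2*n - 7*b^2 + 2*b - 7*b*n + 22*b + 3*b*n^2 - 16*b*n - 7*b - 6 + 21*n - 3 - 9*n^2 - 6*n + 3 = 3*b^3 - 14*b^2 + 17*b + n^2*(3*b - 9) + n*(6*b^2 - 23*b + 15) - 6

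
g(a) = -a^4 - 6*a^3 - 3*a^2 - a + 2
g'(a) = -4*a^3 - 18*a^2 - 6*a - 1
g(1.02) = -9.59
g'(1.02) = -30.09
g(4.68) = -1163.12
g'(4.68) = -833.34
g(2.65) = -182.69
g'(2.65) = -217.74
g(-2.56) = 42.61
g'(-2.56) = -36.50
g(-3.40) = 72.91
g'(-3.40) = -31.46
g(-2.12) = 27.61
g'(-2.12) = -31.07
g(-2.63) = 45.18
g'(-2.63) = -36.96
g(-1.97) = 23.14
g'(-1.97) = -28.45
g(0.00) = 2.00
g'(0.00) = -1.00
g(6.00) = -2704.00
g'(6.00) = -1549.00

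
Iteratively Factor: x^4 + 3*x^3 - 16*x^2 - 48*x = (x + 4)*(x^3 - x^2 - 12*x) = (x + 3)*(x + 4)*(x^2 - 4*x) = (x - 4)*(x + 3)*(x + 4)*(x)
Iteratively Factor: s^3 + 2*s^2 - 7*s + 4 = (s - 1)*(s^2 + 3*s - 4) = (s - 1)*(s + 4)*(s - 1)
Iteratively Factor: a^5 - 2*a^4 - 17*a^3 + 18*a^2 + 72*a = (a + 2)*(a^4 - 4*a^3 - 9*a^2 + 36*a) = (a - 4)*(a + 2)*(a^3 - 9*a) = a*(a - 4)*(a + 2)*(a^2 - 9) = a*(a - 4)*(a + 2)*(a + 3)*(a - 3)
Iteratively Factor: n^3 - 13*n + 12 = (n + 4)*(n^2 - 4*n + 3) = (n - 3)*(n + 4)*(n - 1)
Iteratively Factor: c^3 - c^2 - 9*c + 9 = (c + 3)*(c^2 - 4*c + 3) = (c - 3)*(c + 3)*(c - 1)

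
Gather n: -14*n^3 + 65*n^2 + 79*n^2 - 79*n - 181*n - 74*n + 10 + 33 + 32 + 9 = -14*n^3 + 144*n^2 - 334*n + 84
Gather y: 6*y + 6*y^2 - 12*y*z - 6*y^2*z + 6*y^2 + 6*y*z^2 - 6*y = y^2*(12 - 6*z) + y*(6*z^2 - 12*z)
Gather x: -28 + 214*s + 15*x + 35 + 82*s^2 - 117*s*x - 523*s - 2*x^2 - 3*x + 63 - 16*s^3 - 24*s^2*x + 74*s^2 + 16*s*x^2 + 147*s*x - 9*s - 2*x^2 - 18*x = -16*s^3 + 156*s^2 - 318*s + x^2*(16*s - 4) + x*(-24*s^2 + 30*s - 6) + 70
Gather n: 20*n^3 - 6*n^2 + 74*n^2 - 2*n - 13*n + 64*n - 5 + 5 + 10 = 20*n^3 + 68*n^2 + 49*n + 10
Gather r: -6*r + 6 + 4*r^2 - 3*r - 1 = 4*r^2 - 9*r + 5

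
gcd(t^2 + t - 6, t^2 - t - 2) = t - 2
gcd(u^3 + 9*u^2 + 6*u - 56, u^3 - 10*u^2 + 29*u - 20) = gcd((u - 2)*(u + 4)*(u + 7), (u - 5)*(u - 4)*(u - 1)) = 1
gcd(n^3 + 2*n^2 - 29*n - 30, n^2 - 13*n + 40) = n - 5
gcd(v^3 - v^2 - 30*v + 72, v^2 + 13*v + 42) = v + 6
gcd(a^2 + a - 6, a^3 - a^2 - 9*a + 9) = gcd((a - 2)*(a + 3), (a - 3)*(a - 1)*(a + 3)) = a + 3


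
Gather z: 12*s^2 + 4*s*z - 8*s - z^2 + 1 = 12*s^2 + 4*s*z - 8*s - z^2 + 1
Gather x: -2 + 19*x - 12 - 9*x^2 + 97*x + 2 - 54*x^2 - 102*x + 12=-63*x^2 + 14*x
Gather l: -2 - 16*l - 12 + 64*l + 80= 48*l + 66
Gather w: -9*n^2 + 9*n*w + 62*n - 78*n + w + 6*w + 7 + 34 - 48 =-9*n^2 - 16*n + w*(9*n + 7) - 7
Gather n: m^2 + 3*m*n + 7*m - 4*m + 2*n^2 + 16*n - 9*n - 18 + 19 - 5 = m^2 + 3*m + 2*n^2 + n*(3*m + 7) - 4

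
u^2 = u^2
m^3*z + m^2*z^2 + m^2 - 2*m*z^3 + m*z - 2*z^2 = (m - z)*(m + 2*z)*(m*z + 1)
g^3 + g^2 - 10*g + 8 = (g - 2)*(g - 1)*(g + 4)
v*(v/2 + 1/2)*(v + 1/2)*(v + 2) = v^4/2 + 7*v^3/4 + 7*v^2/4 + v/2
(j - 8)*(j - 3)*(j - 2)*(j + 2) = j^4 - 11*j^3 + 20*j^2 + 44*j - 96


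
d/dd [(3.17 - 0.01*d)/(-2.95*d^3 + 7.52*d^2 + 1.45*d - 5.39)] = (-0.059*d^3 + 28.1297*d^2 - 47.6768*d - 4.5426)/(8.7025*d^6 - 44.368*d^5 + 47.9954*d^4 + 53.609*d^3 - 78.9631*d^2 - 15.631*d + 29.0521)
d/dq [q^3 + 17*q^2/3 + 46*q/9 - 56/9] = 3*q^2 + 34*q/3 + 46/9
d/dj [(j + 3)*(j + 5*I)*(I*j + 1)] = 3*I*j^2 + j*(-8 + 6*I) - 12 + 5*I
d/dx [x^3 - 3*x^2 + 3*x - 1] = 3*x^2 - 6*x + 3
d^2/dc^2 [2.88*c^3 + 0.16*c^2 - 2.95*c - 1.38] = 17.28*c + 0.32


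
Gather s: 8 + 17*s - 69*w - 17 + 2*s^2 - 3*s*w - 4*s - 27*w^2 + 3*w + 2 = 2*s^2 + s*(13 - 3*w) - 27*w^2 - 66*w - 7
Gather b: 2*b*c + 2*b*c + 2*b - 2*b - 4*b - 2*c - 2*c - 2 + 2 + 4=b*(4*c - 4) - 4*c + 4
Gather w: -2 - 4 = -6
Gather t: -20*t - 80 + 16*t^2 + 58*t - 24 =16*t^2 + 38*t - 104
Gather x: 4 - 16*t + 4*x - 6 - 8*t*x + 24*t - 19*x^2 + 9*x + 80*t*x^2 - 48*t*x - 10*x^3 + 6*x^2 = 8*t - 10*x^3 + x^2*(80*t - 13) + x*(13 - 56*t) - 2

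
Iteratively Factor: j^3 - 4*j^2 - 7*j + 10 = (j - 5)*(j^2 + j - 2) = (j - 5)*(j + 2)*(j - 1)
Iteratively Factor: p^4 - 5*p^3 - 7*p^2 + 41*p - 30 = (p - 5)*(p^3 - 7*p + 6) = (p - 5)*(p - 1)*(p^2 + p - 6) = (p - 5)*(p - 2)*(p - 1)*(p + 3)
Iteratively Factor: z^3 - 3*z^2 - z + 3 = (z - 3)*(z^2 - 1) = (z - 3)*(z + 1)*(z - 1)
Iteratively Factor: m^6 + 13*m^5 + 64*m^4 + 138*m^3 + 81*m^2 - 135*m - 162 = (m + 2)*(m^5 + 11*m^4 + 42*m^3 + 54*m^2 - 27*m - 81) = (m + 2)*(m + 3)*(m^4 + 8*m^3 + 18*m^2 - 27) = (m - 1)*(m + 2)*(m + 3)*(m^3 + 9*m^2 + 27*m + 27) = (m - 1)*(m + 2)*(m + 3)^2*(m^2 + 6*m + 9) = (m - 1)*(m + 2)*(m + 3)^3*(m + 3)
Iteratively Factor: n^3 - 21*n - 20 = (n + 4)*(n^2 - 4*n - 5) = (n - 5)*(n + 4)*(n + 1)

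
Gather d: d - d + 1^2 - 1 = 0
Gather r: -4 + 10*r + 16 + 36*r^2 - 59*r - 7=36*r^2 - 49*r + 5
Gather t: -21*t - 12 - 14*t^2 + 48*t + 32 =-14*t^2 + 27*t + 20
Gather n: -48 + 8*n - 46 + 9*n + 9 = 17*n - 85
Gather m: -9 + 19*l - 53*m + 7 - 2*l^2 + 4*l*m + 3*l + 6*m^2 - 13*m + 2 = -2*l^2 + 22*l + 6*m^2 + m*(4*l - 66)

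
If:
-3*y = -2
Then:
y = 2/3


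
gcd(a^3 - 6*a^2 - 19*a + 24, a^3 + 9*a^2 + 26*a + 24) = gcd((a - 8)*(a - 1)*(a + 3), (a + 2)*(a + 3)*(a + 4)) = a + 3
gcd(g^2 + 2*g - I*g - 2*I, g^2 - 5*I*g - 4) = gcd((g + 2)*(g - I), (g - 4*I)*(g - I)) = g - I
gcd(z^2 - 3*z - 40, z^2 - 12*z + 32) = z - 8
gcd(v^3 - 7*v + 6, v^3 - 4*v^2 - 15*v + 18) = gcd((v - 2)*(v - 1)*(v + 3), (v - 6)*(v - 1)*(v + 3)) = v^2 + 2*v - 3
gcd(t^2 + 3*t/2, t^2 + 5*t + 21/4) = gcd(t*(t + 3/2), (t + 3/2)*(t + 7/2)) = t + 3/2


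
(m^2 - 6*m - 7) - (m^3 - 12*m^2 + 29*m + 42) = -m^3 + 13*m^2 - 35*m - 49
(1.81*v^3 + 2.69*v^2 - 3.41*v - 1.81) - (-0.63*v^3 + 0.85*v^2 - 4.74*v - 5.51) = 2.44*v^3 + 1.84*v^2 + 1.33*v + 3.7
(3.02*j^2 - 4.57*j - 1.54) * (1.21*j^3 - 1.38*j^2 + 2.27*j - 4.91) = 3.6542*j^5 - 9.6973*j^4 + 11.2986*j^3 - 23.0769*j^2 + 18.9429*j + 7.5614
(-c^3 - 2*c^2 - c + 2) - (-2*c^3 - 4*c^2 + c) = c^3 + 2*c^2 - 2*c + 2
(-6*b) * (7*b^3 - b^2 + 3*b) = -42*b^4 + 6*b^3 - 18*b^2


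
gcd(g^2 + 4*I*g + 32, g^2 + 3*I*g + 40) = g + 8*I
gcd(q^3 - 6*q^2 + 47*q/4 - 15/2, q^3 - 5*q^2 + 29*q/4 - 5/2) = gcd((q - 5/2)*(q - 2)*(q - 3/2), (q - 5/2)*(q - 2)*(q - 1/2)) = q^2 - 9*q/2 + 5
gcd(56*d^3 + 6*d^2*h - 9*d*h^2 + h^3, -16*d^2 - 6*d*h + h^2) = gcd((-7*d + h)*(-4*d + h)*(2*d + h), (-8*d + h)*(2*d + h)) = 2*d + h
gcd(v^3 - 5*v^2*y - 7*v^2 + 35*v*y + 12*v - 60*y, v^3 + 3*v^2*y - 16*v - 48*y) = v - 4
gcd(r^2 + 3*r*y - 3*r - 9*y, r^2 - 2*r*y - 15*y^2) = r + 3*y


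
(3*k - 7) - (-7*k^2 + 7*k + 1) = 7*k^2 - 4*k - 8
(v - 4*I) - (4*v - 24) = -3*v + 24 - 4*I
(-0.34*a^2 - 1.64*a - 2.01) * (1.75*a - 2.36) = -0.595*a^3 - 2.0676*a^2 + 0.3529*a + 4.7436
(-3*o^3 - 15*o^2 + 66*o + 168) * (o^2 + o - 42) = -3*o^5 - 18*o^4 + 177*o^3 + 864*o^2 - 2604*o - 7056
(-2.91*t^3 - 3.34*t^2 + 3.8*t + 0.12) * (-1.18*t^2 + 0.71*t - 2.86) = 3.4338*t^5 + 1.8751*t^4 + 1.4672*t^3 + 12.1088*t^2 - 10.7828*t - 0.3432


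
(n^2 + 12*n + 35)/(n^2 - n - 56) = (n + 5)/(n - 8)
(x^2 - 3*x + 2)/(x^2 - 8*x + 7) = (x - 2)/(x - 7)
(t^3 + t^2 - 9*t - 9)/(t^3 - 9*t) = (t + 1)/t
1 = 1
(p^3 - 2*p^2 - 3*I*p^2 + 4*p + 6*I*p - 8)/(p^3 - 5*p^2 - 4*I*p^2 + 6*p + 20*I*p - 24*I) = (p + I)/(p - 3)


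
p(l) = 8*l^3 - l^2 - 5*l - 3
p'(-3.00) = 217.00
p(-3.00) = -213.00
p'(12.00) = 3427.00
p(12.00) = 13617.00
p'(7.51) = 1333.58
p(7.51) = 3291.57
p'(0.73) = 6.33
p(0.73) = -4.07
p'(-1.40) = 44.84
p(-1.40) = -19.91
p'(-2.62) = 164.99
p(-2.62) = -140.64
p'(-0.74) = 9.62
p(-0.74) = -3.09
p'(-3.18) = 244.06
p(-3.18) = -254.47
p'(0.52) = 0.45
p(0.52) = -4.75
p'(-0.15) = -4.16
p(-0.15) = -2.30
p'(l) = 24*l^2 - 2*l - 5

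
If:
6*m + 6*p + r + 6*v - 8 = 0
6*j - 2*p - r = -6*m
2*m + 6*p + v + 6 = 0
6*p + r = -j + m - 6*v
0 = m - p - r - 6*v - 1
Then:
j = 126/31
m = 374/217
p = -19/31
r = 7802/217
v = -1252/217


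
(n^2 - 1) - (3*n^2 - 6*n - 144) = -2*n^2 + 6*n + 143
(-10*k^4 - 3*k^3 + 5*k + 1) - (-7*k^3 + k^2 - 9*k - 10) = -10*k^4 + 4*k^3 - k^2 + 14*k + 11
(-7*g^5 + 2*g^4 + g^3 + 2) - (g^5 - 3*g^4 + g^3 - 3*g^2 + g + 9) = -8*g^5 + 5*g^4 + 3*g^2 - g - 7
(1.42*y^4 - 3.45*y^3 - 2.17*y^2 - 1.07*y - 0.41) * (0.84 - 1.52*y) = -2.1584*y^5 + 6.4368*y^4 + 0.4004*y^3 - 0.1964*y^2 - 0.2756*y - 0.3444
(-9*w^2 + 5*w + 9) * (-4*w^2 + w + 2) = 36*w^4 - 29*w^3 - 49*w^2 + 19*w + 18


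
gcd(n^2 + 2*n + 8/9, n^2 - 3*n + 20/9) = 1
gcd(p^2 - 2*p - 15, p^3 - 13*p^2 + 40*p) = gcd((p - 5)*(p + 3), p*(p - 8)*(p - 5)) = p - 5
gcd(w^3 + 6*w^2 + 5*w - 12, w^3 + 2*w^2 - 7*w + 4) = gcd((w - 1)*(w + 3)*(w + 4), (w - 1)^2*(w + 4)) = w^2 + 3*w - 4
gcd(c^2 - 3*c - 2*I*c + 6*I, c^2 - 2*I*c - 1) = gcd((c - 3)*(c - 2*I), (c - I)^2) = 1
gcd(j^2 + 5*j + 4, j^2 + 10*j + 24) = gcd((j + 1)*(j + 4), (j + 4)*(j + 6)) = j + 4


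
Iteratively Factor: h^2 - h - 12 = (h - 4)*(h + 3)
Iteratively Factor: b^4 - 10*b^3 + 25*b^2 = (b - 5)*(b^3 - 5*b^2) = b*(b - 5)*(b^2 - 5*b) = b^2*(b - 5)*(b - 5)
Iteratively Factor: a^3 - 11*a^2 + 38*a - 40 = (a - 5)*(a^2 - 6*a + 8) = (a - 5)*(a - 2)*(a - 4)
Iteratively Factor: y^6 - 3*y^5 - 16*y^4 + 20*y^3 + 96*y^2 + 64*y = (y + 1)*(y^5 - 4*y^4 - 12*y^3 + 32*y^2 + 64*y) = (y + 1)*(y + 2)*(y^4 - 6*y^3 + 32*y) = (y + 1)*(y + 2)^2*(y^3 - 8*y^2 + 16*y) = (y - 4)*(y + 1)*(y + 2)^2*(y^2 - 4*y) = (y - 4)^2*(y + 1)*(y + 2)^2*(y)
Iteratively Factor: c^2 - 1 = (c - 1)*(c + 1)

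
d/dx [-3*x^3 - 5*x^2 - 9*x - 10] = -9*x^2 - 10*x - 9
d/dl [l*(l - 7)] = 2*l - 7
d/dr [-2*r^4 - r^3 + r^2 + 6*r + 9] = -8*r^3 - 3*r^2 + 2*r + 6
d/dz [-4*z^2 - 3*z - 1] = -8*z - 3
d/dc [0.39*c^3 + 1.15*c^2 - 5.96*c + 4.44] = 1.17*c^2 + 2.3*c - 5.96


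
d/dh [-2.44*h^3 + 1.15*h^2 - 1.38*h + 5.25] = -7.32*h^2 + 2.3*h - 1.38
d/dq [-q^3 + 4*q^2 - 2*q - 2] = -3*q^2 + 8*q - 2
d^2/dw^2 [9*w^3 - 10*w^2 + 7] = 54*w - 20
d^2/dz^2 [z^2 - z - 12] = 2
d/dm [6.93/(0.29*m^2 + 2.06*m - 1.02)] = (-4.0194*m - 14.2758)/(0.29*m^2 + 2.06*m - 1.02)^2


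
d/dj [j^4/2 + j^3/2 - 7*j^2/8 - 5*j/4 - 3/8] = 2*j^3 + 3*j^2/2 - 7*j/4 - 5/4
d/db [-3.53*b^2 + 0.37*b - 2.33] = 0.37 - 7.06*b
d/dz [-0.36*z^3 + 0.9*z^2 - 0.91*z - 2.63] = -1.08*z^2 + 1.8*z - 0.91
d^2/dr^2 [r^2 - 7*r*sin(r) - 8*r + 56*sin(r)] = 7*r*sin(r) - 56*sin(r) - 14*cos(r) + 2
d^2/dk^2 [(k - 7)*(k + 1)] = 2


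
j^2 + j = j*(j + 1)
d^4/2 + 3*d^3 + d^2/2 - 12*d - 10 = (d/2 + 1)*(d - 2)*(d + 1)*(d + 5)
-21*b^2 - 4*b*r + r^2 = (-7*b + r)*(3*b + r)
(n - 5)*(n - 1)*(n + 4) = n^3 - 2*n^2 - 19*n + 20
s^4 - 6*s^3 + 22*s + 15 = (s - 5)*(s - 3)*(s + 1)^2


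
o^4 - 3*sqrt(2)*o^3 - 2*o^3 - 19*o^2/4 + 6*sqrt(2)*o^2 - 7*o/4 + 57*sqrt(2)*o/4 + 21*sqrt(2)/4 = (o - 7/2)*(o + 1/2)*(o + 1)*(o - 3*sqrt(2))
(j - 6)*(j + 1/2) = j^2 - 11*j/2 - 3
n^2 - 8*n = n*(n - 8)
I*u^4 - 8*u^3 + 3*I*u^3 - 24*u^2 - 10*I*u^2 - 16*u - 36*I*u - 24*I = (u + 2)*(u + 2*I)*(u + 6*I)*(I*u + I)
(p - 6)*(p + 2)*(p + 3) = p^3 - p^2 - 24*p - 36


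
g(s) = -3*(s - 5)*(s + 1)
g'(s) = 12 - 6*s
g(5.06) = -1.09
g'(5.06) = -18.36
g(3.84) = 16.84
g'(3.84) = -11.04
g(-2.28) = -27.96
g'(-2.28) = 25.68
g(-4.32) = -92.83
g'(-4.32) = 37.92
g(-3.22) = -54.75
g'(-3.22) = 31.32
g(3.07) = 23.57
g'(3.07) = -6.42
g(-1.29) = -5.47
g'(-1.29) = 19.74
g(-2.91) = -45.32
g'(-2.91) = 29.46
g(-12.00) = -561.00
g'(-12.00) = 84.00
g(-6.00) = -165.00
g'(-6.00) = 48.00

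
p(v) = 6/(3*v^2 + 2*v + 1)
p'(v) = 6*(-6*v - 2)/(3*v^2 + 2*v + 1)^2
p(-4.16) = 0.13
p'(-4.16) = 0.07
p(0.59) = 1.86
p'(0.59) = -3.20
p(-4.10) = 0.14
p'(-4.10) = 0.07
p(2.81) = 0.20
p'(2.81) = -0.12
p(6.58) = 0.04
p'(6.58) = -0.01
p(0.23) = 3.71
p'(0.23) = -7.74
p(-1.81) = 0.83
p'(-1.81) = 1.02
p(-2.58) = 0.38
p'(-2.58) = 0.32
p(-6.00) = 0.06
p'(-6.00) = 0.02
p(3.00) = 0.18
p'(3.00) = -0.10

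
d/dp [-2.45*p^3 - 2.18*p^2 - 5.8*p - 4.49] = -7.35*p^2 - 4.36*p - 5.8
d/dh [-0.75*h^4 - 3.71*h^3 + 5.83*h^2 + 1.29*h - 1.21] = -3.0*h^3 - 11.13*h^2 + 11.66*h + 1.29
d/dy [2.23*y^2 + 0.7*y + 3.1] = 4.46*y + 0.7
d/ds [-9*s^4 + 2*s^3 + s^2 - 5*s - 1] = -36*s^3 + 6*s^2 + 2*s - 5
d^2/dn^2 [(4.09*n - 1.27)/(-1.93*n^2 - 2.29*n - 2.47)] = (-(3.86*n + 2.29)*(4.09*n - 1.27)*(7.72*n + 4.58) + (47.3622*n + 13.83)*(1.93*n^2 + 2.29*n + 2.47))/(1.93*n^2 + 2.29*n + 2.47)^3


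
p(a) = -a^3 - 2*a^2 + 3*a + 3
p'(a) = -3*a^2 - 4*a + 3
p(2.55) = -18.94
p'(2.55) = -26.71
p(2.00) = -7.00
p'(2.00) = -17.00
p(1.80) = -3.91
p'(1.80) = -13.92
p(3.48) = -52.92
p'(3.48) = -47.25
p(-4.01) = 23.29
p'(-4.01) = -29.20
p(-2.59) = -0.81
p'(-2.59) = -6.76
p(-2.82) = 1.06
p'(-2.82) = -9.58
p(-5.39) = 85.32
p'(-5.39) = -62.60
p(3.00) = -33.00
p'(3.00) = -36.00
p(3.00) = -33.00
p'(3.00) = -36.00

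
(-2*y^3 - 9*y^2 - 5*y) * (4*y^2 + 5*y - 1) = -8*y^5 - 46*y^4 - 63*y^3 - 16*y^2 + 5*y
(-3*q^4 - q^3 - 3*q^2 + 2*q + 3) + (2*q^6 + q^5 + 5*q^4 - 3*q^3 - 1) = 2*q^6 + q^5 + 2*q^4 - 4*q^3 - 3*q^2 + 2*q + 2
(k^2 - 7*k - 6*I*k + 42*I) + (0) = k^2 - 7*k - 6*I*k + 42*I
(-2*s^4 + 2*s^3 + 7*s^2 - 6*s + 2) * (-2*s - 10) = 4*s^5 + 16*s^4 - 34*s^3 - 58*s^2 + 56*s - 20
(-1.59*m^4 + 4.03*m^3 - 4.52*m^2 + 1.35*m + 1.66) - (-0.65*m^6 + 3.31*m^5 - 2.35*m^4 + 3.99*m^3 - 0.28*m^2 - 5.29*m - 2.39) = 0.65*m^6 - 3.31*m^5 + 0.76*m^4 + 0.04*m^3 - 4.24*m^2 + 6.64*m + 4.05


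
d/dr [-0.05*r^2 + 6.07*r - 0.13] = 6.07 - 0.1*r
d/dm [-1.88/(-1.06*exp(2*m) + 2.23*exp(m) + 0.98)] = (4.1924 - 3.9856*exp(m))*exp(m)/(-1.06*exp(2*m) + 2.23*exp(m) + 0.98)^2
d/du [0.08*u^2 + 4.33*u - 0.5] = 0.16*u + 4.33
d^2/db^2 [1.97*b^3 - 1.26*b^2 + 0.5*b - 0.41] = 11.82*b - 2.52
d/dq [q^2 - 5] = 2*q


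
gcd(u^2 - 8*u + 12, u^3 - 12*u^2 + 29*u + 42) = u - 6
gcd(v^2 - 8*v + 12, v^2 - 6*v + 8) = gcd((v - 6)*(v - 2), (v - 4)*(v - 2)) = v - 2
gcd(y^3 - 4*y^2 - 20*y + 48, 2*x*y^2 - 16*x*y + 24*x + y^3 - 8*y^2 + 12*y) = y^2 - 8*y + 12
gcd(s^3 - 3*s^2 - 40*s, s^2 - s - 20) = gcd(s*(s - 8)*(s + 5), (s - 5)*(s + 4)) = 1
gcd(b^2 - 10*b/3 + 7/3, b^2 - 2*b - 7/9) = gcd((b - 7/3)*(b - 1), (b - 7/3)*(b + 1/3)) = b - 7/3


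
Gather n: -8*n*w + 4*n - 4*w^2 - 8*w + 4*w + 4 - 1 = n*(4 - 8*w) - 4*w^2 - 4*w + 3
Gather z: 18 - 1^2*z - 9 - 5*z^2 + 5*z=-5*z^2 + 4*z + 9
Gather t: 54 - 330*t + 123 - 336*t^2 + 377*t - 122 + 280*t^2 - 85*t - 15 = -56*t^2 - 38*t + 40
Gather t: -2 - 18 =-20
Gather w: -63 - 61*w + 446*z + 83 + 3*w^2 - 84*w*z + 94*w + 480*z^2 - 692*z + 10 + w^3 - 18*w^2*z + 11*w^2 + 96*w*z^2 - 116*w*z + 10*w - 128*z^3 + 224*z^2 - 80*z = w^3 + w^2*(14 - 18*z) + w*(96*z^2 - 200*z + 43) - 128*z^3 + 704*z^2 - 326*z + 30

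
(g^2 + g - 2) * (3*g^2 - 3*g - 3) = 3*g^4 - 12*g^2 + 3*g + 6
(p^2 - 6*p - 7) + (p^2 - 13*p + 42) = 2*p^2 - 19*p + 35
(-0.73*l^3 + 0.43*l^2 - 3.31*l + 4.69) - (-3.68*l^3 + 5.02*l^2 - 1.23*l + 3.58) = 2.95*l^3 - 4.59*l^2 - 2.08*l + 1.11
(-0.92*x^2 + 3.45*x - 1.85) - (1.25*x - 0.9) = -0.92*x^2 + 2.2*x - 0.95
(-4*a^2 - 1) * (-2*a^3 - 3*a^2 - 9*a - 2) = 8*a^5 + 12*a^4 + 38*a^3 + 11*a^2 + 9*a + 2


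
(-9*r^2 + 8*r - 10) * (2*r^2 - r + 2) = -18*r^4 + 25*r^3 - 46*r^2 + 26*r - 20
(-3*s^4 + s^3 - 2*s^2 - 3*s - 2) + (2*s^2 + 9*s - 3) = -3*s^4 + s^3 + 6*s - 5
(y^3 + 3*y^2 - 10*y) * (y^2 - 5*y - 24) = y^5 - 2*y^4 - 49*y^3 - 22*y^2 + 240*y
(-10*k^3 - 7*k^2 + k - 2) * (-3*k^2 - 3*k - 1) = 30*k^5 + 51*k^4 + 28*k^3 + 10*k^2 + 5*k + 2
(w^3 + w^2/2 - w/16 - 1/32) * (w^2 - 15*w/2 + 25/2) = w^5 - 7*w^4 + 139*w^3/16 + 107*w^2/16 - 35*w/64 - 25/64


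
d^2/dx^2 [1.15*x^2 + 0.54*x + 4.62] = 2.30000000000000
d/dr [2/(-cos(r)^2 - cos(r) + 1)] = -2*(2*cos(r) + 1)*sin(r)/(sin(r)^2 - cos(r))^2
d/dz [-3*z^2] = -6*z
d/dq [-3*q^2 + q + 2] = 1 - 6*q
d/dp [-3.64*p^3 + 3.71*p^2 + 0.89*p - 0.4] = -10.92*p^2 + 7.42*p + 0.89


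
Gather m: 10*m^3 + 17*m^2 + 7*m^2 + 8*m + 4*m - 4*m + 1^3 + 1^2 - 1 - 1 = 10*m^3 + 24*m^2 + 8*m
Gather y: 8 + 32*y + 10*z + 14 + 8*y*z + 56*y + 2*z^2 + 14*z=y*(8*z + 88) + 2*z^2 + 24*z + 22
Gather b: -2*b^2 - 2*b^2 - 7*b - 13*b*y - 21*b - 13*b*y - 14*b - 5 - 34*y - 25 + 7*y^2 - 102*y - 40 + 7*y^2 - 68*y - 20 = -4*b^2 + b*(-26*y - 42) + 14*y^2 - 204*y - 90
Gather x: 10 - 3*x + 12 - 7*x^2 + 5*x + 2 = -7*x^2 + 2*x + 24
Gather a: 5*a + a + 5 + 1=6*a + 6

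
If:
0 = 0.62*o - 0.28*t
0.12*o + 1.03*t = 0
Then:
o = 0.00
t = 0.00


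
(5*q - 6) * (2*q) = 10*q^2 - 12*q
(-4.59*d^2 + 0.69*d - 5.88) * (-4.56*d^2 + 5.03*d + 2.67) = 20.9304*d^4 - 26.2341*d^3 + 18.0282*d^2 - 27.7341*d - 15.6996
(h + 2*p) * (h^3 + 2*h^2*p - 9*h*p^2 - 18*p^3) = h^4 + 4*h^3*p - 5*h^2*p^2 - 36*h*p^3 - 36*p^4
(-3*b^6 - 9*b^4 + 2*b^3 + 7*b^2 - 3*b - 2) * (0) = 0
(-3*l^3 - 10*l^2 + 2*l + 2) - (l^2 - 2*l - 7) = -3*l^3 - 11*l^2 + 4*l + 9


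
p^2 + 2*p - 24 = (p - 4)*(p + 6)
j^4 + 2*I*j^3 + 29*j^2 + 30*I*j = j*(j - 5*I)*(j + I)*(j + 6*I)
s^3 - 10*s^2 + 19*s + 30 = (s - 6)*(s - 5)*(s + 1)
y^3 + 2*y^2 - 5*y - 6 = (y - 2)*(y + 1)*(y + 3)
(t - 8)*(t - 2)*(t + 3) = t^3 - 7*t^2 - 14*t + 48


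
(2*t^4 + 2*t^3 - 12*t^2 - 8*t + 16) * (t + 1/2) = 2*t^5 + 3*t^4 - 11*t^3 - 14*t^2 + 12*t + 8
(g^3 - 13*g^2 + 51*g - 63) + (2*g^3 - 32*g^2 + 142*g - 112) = 3*g^3 - 45*g^2 + 193*g - 175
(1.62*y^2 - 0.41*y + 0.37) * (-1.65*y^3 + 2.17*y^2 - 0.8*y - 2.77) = -2.673*y^5 + 4.1919*y^4 - 2.7962*y^3 - 3.3565*y^2 + 0.8397*y - 1.0249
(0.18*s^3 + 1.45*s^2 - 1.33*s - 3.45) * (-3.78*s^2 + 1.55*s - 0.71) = -0.6804*s^5 - 5.202*s^4 + 7.1471*s^3 + 9.95*s^2 - 4.4032*s + 2.4495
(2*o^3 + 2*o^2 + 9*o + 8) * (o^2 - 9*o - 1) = 2*o^5 - 16*o^4 - 11*o^3 - 75*o^2 - 81*o - 8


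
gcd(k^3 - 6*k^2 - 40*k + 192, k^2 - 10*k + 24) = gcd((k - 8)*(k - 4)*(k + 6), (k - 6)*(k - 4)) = k - 4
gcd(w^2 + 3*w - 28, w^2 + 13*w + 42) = w + 7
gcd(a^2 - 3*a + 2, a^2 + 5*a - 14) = a - 2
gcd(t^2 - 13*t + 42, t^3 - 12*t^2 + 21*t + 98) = t - 7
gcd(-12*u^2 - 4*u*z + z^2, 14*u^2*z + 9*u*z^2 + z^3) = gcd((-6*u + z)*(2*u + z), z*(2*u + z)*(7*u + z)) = 2*u + z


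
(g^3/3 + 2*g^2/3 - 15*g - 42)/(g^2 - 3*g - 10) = (-g^3 - 2*g^2 + 45*g + 126)/(3*(-g^2 + 3*g + 10))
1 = 1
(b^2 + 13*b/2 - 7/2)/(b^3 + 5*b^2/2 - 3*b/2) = (b + 7)/(b*(b + 3))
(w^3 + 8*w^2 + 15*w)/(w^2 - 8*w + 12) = w*(w^2 + 8*w + 15)/(w^2 - 8*w + 12)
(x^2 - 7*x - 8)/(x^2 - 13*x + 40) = (x + 1)/(x - 5)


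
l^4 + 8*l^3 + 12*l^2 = l^2*(l + 2)*(l + 6)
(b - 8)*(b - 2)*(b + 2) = b^3 - 8*b^2 - 4*b + 32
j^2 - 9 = (j - 3)*(j + 3)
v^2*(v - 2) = v^3 - 2*v^2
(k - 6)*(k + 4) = k^2 - 2*k - 24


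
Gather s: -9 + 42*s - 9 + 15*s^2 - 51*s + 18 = 15*s^2 - 9*s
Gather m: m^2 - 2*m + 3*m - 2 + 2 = m^2 + m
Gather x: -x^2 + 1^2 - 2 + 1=-x^2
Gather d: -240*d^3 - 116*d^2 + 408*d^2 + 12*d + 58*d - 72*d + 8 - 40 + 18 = -240*d^3 + 292*d^2 - 2*d - 14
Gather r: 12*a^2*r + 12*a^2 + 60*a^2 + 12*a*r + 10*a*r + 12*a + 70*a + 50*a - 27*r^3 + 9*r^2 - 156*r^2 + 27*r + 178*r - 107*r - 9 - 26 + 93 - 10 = 72*a^2 + 132*a - 27*r^3 - 147*r^2 + r*(12*a^2 + 22*a + 98) + 48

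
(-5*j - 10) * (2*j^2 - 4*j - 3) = -10*j^3 + 55*j + 30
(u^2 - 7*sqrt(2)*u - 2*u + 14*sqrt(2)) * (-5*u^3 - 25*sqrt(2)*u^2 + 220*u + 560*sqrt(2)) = -5*u^5 + 10*u^4 + 10*sqrt(2)*u^4 - 20*sqrt(2)*u^3 + 570*u^3 - 980*sqrt(2)*u^2 - 1140*u^2 - 7840*u + 1960*sqrt(2)*u + 15680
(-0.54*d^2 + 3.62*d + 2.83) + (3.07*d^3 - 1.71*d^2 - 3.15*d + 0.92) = 3.07*d^3 - 2.25*d^2 + 0.47*d + 3.75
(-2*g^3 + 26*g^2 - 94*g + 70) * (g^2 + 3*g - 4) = -2*g^5 + 20*g^4 - 8*g^3 - 316*g^2 + 586*g - 280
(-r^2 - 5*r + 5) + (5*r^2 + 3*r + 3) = 4*r^2 - 2*r + 8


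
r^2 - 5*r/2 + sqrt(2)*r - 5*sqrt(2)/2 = (r - 5/2)*(r + sqrt(2))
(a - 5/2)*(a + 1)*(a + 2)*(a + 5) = a^4 + 11*a^3/2 - 3*a^2 - 65*a/2 - 25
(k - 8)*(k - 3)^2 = k^3 - 14*k^2 + 57*k - 72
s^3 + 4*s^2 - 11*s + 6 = (s - 1)^2*(s + 6)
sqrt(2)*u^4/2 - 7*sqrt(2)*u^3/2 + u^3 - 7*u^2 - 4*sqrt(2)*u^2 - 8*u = u*(u - 8)*(u + sqrt(2))*(sqrt(2)*u/2 + sqrt(2)/2)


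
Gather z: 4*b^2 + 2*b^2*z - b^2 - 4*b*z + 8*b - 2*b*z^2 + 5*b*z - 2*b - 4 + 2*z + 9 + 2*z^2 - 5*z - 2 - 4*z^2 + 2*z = 3*b^2 + 6*b + z^2*(-2*b - 2) + z*(2*b^2 + b - 1) + 3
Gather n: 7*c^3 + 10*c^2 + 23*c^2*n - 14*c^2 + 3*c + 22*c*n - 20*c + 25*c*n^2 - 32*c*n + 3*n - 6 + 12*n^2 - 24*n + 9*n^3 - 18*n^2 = 7*c^3 - 4*c^2 - 17*c + 9*n^3 + n^2*(25*c - 6) + n*(23*c^2 - 10*c - 21) - 6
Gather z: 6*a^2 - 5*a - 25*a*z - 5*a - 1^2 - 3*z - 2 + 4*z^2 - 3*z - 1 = 6*a^2 - 10*a + 4*z^2 + z*(-25*a - 6) - 4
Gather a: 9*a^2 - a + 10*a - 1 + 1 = 9*a^2 + 9*a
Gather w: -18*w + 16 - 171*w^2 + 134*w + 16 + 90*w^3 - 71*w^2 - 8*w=90*w^3 - 242*w^2 + 108*w + 32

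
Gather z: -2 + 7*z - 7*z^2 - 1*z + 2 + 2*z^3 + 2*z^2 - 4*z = 2*z^3 - 5*z^2 + 2*z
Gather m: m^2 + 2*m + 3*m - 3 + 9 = m^2 + 5*m + 6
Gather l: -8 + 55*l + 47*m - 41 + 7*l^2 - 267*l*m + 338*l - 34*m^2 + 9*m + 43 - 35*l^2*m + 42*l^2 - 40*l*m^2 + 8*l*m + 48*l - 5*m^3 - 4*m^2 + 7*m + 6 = l^2*(49 - 35*m) + l*(-40*m^2 - 259*m + 441) - 5*m^3 - 38*m^2 + 63*m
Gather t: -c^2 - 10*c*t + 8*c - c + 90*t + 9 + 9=-c^2 + 7*c + t*(90 - 10*c) + 18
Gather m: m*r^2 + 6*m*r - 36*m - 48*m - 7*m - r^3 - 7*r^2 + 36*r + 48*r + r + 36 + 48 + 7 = m*(r^2 + 6*r - 91) - r^3 - 7*r^2 + 85*r + 91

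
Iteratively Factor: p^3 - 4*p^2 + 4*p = (p - 2)*(p^2 - 2*p) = (p - 2)^2*(p)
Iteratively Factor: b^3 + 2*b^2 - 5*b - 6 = (b + 3)*(b^2 - b - 2) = (b + 1)*(b + 3)*(b - 2)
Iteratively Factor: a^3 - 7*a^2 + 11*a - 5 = (a - 1)*(a^2 - 6*a + 5) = (a - 5)*(a - 1)*(a - 1)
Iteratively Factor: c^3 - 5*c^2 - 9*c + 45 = (c - 3)*(c^2 - 2*c - 15) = (c - 3)*(c + 3)*(c - 5)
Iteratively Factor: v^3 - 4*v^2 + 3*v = (v - 1)*(v^2 - 3*v) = v*(v - 1)*(v - 3)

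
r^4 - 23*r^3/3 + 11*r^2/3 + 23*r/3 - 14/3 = (r - 7)*(r - 1)*(r - 2/3)*(r + 1)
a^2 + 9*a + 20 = (a + 4)*(a + 5)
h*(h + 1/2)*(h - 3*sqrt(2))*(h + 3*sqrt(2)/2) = h^4 - 3*sqrt(2)*h^3/2 + h^3/2 - 9*h^2 - 3*sqrt(2)*h^2/4 - 9*h/2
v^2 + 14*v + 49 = (v + 7)^2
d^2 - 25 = (d - 5)*(d + 5)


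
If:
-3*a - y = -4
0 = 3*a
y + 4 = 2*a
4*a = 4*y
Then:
No Solution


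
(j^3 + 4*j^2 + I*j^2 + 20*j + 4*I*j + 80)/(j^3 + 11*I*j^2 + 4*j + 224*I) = (j^2 + j*(4 + 5*I) + 20*I)/(j^2 + 15*I*j - 56)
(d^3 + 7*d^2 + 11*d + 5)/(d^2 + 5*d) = d + 2 + 1/d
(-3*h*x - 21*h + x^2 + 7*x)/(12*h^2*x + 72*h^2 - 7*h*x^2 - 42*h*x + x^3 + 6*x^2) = (x + 7)/(-4*h*x - 24*h + x^2 + 6*x)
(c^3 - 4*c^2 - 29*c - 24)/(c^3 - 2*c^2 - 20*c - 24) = (-c^3 + 4*c^2 + 29*c + 24)/(-c^3 + 2*c^2 + 20*c + 24)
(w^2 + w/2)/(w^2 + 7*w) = (w + 1/2)/(w + 7)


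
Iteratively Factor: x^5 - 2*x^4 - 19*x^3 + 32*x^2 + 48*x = (x + 1)*(x^4 - 3*x^3 - 16*x^2 + 48*x) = (x + 1)*(x + 4)*(x^3 - 7*x^2 + 12*x) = (x - 3)*(x + 1)*(x + 4)*(x^2 - 4*x) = x*(x - 3)*(x + 1)*(x + 4)*(x - 4)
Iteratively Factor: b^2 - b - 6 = (b - 3)*(b + 2)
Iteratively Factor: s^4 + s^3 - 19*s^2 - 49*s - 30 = (s + 2)*(s^3 - s^2 - 17*s - 15) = (s - 5)*(s + 2)*(s^2 + 4*s + 3) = (s - 5)*(s + 2)*(s + 3)*(s + 1)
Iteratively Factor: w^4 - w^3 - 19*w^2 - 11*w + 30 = (w + 2)*(w^3 - 3*w^2 - 13*w + 15) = (w + 2)*(w + 3)*(w^2 - 6*w + 5) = (w - 1)*(w + 2)*(w + 3)*(w - 5)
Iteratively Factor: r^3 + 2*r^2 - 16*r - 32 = (r + 2)*(r^2 - 16) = (r - 4)*(r + 2)*(r + 4)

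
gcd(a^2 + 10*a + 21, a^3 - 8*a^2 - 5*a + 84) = a + 3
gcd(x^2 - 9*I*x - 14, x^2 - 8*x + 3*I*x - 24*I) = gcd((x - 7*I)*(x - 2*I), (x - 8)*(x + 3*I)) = 1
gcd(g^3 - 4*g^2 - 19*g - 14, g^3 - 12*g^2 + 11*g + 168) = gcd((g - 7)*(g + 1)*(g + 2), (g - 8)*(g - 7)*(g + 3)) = g - 7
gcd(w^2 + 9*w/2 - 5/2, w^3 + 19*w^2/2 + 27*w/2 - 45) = w + 5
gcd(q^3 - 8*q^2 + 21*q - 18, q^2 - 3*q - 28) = 1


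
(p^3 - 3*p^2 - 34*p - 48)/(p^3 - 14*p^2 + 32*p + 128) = (p + 3)/(p - 8)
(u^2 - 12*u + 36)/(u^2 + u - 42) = (u - 6)/(u + 7)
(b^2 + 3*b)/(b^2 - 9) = b/(b - 3)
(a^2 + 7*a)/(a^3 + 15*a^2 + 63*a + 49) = a/(a^2 + 8*a + 7)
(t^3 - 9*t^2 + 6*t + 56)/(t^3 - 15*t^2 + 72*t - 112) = (t + 2)/(t - 4)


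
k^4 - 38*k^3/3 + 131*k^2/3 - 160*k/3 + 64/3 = (k - 8)*(k - 8/3)*(k - 1)^2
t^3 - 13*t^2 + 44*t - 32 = (t - 8)*(t - 4)*(t - 1)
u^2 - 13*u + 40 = (u - 8)*(u - 5)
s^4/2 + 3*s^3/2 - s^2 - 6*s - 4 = (s/2 + 1)*(s - 2)*(s + 1)*(s + 2)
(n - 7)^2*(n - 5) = n^3 - 19*n^2 + 119*n - 245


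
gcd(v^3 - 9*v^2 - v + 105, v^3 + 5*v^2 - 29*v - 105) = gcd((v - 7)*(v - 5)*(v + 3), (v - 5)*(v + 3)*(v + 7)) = v^2 - 2*v - 15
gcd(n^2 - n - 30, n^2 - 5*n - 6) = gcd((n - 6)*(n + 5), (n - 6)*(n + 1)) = n - 6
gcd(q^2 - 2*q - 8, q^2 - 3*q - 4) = q - 4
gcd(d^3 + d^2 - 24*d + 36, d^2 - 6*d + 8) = d - 2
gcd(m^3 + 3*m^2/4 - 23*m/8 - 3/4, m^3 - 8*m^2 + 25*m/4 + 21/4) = m - 3/2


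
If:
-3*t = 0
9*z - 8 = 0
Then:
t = 0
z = 8/9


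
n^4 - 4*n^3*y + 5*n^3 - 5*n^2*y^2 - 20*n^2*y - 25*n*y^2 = n*(n + 5)*(n - 5*y)*(n + y)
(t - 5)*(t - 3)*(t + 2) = t^3 - 6*t^2 - t + 30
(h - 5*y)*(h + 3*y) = h^2 - 2*h*y - 15*y^2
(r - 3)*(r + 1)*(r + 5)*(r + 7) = r^4 + 10*r^3 + 8*r^2 - 106*r - 105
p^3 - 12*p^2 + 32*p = p*(p - 8)*(p - 4)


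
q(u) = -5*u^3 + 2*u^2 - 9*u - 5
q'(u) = -15*u^2 + 4*u - 9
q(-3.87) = 349.59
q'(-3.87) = -249.13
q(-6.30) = 1381.32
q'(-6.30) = -629.55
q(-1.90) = 53.62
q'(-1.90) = -70.75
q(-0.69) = 3.80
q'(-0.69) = -18.90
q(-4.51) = 534.94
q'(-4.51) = -332.14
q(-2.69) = 131.01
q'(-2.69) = -128.30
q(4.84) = -568.61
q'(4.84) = -341.02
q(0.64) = -11.25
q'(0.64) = -12.58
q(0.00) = -5.00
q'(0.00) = -9.00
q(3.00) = -149.00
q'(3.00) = -132.00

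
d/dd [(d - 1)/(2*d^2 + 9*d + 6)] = (2*d^2 + 9*d - (d - 1)*(4*d + 9) + 6)/(2*d^2 + 9*d + 6)^2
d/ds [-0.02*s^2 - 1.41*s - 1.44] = -0.04*s - 1.41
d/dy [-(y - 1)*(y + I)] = -2*y + 1 - I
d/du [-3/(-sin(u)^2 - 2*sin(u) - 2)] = -6*(sin(u) + 1)*cos(u)/(sin(u)^2 + 2*sin(u) + 2)^2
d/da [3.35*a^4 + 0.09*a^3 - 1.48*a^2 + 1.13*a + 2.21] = 13.4*a^3 + 0.27*a^2 - 2.96*a + 1.13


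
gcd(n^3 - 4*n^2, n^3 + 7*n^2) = n^2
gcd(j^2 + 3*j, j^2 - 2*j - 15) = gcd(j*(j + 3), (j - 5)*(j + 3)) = j + 3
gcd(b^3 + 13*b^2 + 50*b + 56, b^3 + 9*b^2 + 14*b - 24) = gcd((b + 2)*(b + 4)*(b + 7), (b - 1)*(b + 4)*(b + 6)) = b + 4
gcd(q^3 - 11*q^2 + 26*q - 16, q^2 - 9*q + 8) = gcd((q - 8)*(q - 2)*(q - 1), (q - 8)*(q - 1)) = q^2 - 9*q + 8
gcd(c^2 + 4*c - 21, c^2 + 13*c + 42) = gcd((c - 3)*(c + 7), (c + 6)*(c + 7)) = c + 7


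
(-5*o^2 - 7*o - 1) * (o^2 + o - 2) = -5*o^4 - 12*o^3 + 2*o^2 + 13*o + 2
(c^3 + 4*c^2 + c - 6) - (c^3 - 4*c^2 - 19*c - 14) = 8*c^2 + 20*c + 8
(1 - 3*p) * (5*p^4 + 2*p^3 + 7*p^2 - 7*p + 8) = -15*p^5 - p^4 - 19*p^3 + 28*p^2 - 31*p + 8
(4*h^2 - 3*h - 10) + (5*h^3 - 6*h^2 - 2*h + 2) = 5*h^3 - 2*h^2 - 5*h - 8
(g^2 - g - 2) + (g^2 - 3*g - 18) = 2*g^2 - 4*g - 20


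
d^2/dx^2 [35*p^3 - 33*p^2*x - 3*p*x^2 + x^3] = -6*p + 6*x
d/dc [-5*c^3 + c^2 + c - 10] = -15*c^2 + 2*c + 1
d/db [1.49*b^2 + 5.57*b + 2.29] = 2.98*b + 5.57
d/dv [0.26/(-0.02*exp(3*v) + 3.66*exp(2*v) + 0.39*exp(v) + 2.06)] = (0.0156*exp(2*v) - 1.9032*exp(v) - 0.1014)*exp(v)/(-0.02*exp(3*v) + 3.66*exp(2*v) + 0.39*exp(v) + 2.06)^2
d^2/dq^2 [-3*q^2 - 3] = -6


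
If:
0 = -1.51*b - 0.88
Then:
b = -0.58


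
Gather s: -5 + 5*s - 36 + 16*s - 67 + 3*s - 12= 24*s - 120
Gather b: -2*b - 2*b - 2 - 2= -4*b - 4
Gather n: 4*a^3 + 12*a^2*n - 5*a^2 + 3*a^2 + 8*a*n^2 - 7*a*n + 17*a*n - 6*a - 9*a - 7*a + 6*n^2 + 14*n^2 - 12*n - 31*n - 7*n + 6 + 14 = 4*a^3 - 2*a^2 - 22*a + n^2*(8*a + 20) + n*(12*a^2 + 10*a - 50) + 20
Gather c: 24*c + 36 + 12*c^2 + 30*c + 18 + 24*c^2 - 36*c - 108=36*c^2 + 18*c - 54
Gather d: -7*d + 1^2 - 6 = -7*d - 5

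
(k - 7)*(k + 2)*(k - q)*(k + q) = k^4 - 5*k^3 - k^2*q^2 - 14*k^2 + 5*k*q^2 + 14*q^2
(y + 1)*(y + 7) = y^2 + 8*y + 7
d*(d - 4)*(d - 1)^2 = d^4 - 6*d^3 + 9*d^2 - 4*d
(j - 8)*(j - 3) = j^2 - 11*j + 24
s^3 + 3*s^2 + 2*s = s*(s + 1)*(s + 2)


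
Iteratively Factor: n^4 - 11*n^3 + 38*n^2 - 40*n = (n - 2)*(n^3 - 9*n^2 + 20*n) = (n - 5)*(n - 2)*(n^2 - 4*n) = (n - 5)*(n - 4)*(n - 2)*(n)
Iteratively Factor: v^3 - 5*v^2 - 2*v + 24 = (v - 4)*(v^2 - v - 6) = (v - 4)*(v + 2)*(v - 3)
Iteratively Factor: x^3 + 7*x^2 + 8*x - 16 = (x + 4)*(x^2 + 3*x - 4) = (x - 1)*(x + 4)*(x + 4)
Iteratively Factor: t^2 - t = (t - 1)*(t)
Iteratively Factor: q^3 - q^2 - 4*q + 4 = (q - 1)*(q^2 - 4) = (q - 2)*(q - 1)*(q + 2)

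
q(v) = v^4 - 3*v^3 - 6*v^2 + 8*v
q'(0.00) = 8.00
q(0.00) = 0.00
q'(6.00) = 476.00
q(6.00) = 480.00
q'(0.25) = 4.50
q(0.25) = 1.58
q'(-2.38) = -68.34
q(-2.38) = 19.50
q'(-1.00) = 7.00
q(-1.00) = -10.00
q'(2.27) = -18.83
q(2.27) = -21.30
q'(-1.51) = -8.17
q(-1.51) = -10.23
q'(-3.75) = -284.50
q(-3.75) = 241.58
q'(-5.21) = -739.46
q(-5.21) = 956.52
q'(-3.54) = -239.75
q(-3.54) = 186.62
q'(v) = 4*v^3 - 9*v^2 - 12*v + 8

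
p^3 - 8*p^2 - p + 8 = (p - 8)*(p - 1)*(p + 1)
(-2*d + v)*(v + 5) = -2*d*v - 10*d + v^2 + 5*v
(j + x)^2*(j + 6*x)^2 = j^4 + 14*j^3*x + 61*j^2*x^2 + 84*j*x^3 + 36*x^4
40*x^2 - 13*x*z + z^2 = (-8*x + z)*(-5*x + z)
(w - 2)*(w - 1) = w^2 - 3*w + 2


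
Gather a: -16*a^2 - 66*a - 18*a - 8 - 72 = -16*a^2 - 84*a - 80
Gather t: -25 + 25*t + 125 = 25*t + 100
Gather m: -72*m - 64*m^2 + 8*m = -64*m^2 - 64*m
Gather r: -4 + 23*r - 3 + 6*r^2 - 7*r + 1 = 6*r^2 + 16*r - 6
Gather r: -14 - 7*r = -7*r - 14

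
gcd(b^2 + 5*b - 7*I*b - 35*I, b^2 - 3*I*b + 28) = b - 7*I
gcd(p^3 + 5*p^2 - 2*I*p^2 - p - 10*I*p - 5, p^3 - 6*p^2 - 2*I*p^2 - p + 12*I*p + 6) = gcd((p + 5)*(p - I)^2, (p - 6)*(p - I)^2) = p^2 - 2*I*p - 1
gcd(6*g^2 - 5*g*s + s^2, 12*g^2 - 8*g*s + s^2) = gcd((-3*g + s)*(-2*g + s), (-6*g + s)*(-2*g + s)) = -2*g + s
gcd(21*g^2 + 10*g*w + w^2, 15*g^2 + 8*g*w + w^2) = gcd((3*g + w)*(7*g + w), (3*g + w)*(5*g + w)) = 3*g + w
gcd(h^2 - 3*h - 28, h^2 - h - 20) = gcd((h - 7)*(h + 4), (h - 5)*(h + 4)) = h + 4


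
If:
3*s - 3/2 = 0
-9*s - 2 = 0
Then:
No Solution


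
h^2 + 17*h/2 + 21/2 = (h + 3/2)*(h + 7)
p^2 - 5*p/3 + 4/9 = (p - 4/3)*(p - 1/3)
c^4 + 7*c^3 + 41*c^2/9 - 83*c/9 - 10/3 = (c - 1)*(c + 1/3)*(c + 5/3)*(c + 6)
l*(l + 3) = l^2 + 3*l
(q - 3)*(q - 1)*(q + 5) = q^3 + q^2 - 17*q + 15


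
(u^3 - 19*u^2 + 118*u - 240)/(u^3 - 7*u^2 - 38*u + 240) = (u - 6)/(u + 6)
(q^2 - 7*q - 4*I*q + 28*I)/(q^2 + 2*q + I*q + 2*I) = (q^2 - q*(7 + 4*I) + 28*I)/(q^2 + q*(2 + I) + 2*I)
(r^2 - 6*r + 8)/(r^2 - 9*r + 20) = (r - 2)/(r - 5)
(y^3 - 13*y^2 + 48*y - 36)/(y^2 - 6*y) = y - 7 + 6/y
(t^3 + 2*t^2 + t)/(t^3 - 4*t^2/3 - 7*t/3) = 3*(t + 1)/(3*t - 7)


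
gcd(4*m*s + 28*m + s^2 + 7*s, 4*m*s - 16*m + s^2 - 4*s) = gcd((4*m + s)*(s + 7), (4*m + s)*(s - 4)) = 4*m + s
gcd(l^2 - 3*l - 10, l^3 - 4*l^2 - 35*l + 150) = l - 5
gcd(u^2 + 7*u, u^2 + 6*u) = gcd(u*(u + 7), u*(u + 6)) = u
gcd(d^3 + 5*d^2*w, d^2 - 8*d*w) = d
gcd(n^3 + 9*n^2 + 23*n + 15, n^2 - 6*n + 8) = 1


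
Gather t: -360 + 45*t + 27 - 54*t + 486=153 - 9*t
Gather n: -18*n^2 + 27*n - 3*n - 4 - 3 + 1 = -18*n^2 + 24*n - 6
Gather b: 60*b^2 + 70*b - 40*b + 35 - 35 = 60*b^2 + 30*b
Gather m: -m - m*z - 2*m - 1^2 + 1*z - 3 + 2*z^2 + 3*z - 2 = m*(-z - 3) + 2*z^2 + 4*z - 6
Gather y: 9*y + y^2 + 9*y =y^2 + 18*y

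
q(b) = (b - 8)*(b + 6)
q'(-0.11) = -2.22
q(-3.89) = -25.09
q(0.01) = -48.02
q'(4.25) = 6.50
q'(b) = 2*b - 2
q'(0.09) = -1.82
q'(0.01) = -1.98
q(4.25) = -38.44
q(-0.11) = -47.77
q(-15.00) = 207.00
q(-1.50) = -42.75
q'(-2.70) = -7.40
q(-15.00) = 207.00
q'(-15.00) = -32.00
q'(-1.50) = -5.00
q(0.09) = -48.17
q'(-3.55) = -9.10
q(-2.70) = -35.31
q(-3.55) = -28.30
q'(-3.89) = -9.78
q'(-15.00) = -32.00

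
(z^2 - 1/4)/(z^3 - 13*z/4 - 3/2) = (2*z - 1)/(2*z^2 - z - 6)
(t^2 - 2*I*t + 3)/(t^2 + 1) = (t - 3*I)/(t - I)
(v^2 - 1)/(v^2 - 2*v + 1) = (v + 1)/(v - 1)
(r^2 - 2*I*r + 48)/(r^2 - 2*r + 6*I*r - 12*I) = (r - 8*I)/(r - 2)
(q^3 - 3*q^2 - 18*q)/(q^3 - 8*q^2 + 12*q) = (q + 3)/(q - 2)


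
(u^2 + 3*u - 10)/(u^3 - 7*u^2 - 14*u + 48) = (u + 5)/(u^2 - 5*u - 24)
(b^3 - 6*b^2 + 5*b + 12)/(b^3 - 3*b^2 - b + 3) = (b - 4)/(b - 1)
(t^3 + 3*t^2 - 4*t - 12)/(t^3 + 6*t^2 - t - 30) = (t + 2)/(t + 5)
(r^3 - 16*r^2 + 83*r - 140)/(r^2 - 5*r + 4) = (r^2 - 12*r + 35)/(r - 1)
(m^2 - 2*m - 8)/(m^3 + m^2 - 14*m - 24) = 1/(m + 3)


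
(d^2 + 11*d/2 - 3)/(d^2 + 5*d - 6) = (d - 1/2)/(d - 1)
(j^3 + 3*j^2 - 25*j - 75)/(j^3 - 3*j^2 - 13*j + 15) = (j + 5)/(j - 1)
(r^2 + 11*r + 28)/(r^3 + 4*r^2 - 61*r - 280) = (r + 4)/(r^2 - 3*r - 40)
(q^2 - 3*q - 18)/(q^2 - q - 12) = (q - 6)/(q - 4)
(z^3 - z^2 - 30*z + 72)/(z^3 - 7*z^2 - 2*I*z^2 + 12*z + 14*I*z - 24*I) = (z + 6)/(z - 2*I)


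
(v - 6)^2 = v^2 - 12*v + 36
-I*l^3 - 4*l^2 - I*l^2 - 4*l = l*(l - 4*I)*(-I*l - I)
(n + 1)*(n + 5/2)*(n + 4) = n^3 + 15*n^2/2 + 33*n/2 + 10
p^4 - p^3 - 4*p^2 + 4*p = p*(p - 2)*(p - 1)*(p + 2)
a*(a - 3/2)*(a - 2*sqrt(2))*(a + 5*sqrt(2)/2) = a^4 - 3*a^3/2 + sqrt(2)*a^3/2 - 10*a^2 - 3*sqrt(2)*a^2/4 + 15*a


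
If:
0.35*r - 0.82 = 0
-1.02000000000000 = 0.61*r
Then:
No Solution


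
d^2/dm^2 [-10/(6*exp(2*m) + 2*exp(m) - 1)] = 20*(-4*(6*exp(m) + 1)^2*exp(m) + (12*exp(m) + 1)*(6*exp(2*m) + 2*exp(m) - 1))*exp(m)/(6*exp(2*m) + 2*exp(m) - 1)^3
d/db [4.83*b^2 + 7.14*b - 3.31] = 9.66*b + 7.14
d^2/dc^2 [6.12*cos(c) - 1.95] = -6.12*cos(c)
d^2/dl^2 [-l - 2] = 0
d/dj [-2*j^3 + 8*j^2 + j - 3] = -6*j^2 + 16*j + 1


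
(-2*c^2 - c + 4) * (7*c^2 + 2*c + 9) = -14*c^4 - 11*c^3 + 8*c^2 - c + 36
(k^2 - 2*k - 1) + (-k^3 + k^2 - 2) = -k^3 + 2*k^2 - 2*k - 3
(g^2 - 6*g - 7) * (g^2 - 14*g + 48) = g^4 - 20*g^3 + 125*g^2 - 190*g - 336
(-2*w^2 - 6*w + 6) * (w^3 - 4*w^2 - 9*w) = -2*w^5 + 2*w^4 + 48*w^3 + 30*w^2 - 54*w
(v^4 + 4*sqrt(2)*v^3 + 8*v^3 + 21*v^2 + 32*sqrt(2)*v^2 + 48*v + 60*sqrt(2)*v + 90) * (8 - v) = -v^5 - 4*sqrt(2)*v^4 + 43*v^3 + 120*v^2 + 196*sqrt(2)*v^2 + 294*v + 480*sqrt(2)*v + 720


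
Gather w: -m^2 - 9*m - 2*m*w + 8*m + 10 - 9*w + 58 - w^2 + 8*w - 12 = -m^2 - m - w^2 + w*(-2*m - 1) + 56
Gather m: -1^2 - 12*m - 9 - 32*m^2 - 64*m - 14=-32*m^2 - 76*m - 24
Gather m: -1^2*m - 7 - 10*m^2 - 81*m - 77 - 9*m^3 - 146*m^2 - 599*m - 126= -9*m^3 - 156*m^2 - 681*m - 210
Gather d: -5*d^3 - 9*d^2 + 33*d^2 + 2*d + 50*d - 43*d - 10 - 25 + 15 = -5*d^3 + 24*d^2 + 9*d - 20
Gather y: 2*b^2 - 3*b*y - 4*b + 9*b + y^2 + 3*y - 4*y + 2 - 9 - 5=2*b^2 + 5*b + y^2 + y*(-3*b - 1) - 12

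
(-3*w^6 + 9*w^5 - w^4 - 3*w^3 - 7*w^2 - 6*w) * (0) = 0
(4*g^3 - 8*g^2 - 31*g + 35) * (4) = 16*g^3 - 32*g^2 - 124*g + 140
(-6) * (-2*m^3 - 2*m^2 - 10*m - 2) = 12*m^3 + 12*m^2 + 60*m + 12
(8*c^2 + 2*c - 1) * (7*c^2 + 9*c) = 56*c^4 + 86*c^3 + 11*c^2 - 9*c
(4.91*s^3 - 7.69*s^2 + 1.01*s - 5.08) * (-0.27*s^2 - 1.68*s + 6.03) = -1.3257*s^5 - 6.1725*s^4 + 42.2538*s^3 - 46.6959*s^2 + 14.6247*s - 30.6324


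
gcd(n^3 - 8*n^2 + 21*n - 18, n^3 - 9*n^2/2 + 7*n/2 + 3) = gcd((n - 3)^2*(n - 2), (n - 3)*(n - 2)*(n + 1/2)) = n^2 - 5*n + 6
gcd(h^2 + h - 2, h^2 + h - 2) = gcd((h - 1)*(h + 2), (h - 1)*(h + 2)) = h^2 + h - 2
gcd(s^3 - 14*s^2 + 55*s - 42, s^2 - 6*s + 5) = s - 1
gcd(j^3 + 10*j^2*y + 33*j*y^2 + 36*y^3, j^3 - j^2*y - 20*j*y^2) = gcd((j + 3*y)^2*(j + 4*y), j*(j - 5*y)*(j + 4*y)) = j + 4*y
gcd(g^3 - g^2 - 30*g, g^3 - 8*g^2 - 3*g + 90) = g - 6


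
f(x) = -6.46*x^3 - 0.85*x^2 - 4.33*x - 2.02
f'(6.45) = -821.55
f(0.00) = -2.02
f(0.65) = -6.97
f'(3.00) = -183.85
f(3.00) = -197.08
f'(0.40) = -8.11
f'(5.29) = -555.65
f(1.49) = -31.73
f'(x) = -19.38*x^2 - 1.7*x - 4.33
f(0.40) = -4.30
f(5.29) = -1005.02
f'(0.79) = -17.77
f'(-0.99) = -21.64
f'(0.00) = -4.33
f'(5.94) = -698.22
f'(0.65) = -13.62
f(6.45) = -1798.76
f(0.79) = -9.16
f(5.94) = -1411.65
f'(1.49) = -49.89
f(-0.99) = 7.70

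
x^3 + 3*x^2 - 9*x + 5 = (x - 1)^2*(x + 5)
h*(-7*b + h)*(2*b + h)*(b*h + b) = -14*b^3*h^2 - 14*b^3*h - 5*b^2*h^3 - 5*b^2*h^2 + b*h^4 + b*h^3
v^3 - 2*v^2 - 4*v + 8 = (v - 2)^2*(v + 2)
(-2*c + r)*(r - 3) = -2*c*r + 6*c + r^2 - 3*r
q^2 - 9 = (q - 3)*(q + 3)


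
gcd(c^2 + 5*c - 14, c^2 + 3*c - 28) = c + 7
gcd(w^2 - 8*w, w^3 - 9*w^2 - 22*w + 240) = w - 8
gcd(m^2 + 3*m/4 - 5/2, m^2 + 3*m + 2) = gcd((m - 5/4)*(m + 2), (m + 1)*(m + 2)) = m + 2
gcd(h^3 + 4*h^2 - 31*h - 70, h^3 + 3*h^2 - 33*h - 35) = h^2 + 2*h - 35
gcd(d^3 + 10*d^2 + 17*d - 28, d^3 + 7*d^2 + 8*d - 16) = d^2 + 3*d - 4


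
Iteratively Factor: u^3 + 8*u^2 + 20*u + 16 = (u + 4)*(u^2 + 4*u + 4) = (u + 2)*(u + 4)*(u + 2)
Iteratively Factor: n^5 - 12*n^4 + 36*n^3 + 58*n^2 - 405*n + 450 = (n - 5)*(n^4 - 7*n^3 + n^2 + 63*n - 90) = (n - 5)*(n - 2)*(n^3 - 5*n^2 - 9*n + 45) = (n - 5)^2*(n - 2)*(n^2 - 9) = (n - 5)^2*(n - 2)*(n + 3)*(n - 3)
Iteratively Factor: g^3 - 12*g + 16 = (g - 2)*(g^2 + 2*g - 8) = (g - 2)*(g + 4)*(g - 2)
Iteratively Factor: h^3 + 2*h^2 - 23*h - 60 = (h + 3)*(h^2 - h - 20) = (h - 5)*(h + 3)*(h + 4)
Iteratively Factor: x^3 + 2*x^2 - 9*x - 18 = (x - 3)*(x^2 + 5*x + 6) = (x - 3)*(x + 2)*(x + 3)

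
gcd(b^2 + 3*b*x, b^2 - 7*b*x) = b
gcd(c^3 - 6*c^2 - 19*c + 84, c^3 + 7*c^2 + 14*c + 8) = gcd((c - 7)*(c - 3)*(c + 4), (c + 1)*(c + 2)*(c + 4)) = c + 4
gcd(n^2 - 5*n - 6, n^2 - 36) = n - 6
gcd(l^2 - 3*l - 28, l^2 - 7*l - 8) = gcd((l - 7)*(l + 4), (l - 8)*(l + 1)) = 1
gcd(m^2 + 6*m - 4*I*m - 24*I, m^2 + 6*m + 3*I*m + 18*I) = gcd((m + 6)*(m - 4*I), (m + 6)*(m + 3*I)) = m + 6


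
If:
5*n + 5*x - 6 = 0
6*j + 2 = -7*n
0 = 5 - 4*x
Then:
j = -11/40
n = -1/20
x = 5/4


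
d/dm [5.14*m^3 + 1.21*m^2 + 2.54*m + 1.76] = 15.42*m^2 + 2.42*m + 2.54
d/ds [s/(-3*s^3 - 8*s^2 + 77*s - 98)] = 2*(3*s^3 + 4*s^2 - 49)/(9*s^6 + 48*s^5 - 398*s^4 - 644*s^3 + 7497*s^2 - 15092*s + 9604)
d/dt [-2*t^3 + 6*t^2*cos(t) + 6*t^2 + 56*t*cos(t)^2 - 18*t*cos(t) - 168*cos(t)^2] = -6*t^2*sin(t) - 6*t^2 + 18*t*sin(t) - 56*t*sin(2*t) + 12*t*cos(t) + 12*t + 168*sin(2*t) + 56*cos(t)^2 - 18*cos(t)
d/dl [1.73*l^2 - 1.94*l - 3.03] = 3.46*l - 1.94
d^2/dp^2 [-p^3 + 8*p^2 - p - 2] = 16 - 6*p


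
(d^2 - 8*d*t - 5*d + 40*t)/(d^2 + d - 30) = (d - 8*t)/(d + 6)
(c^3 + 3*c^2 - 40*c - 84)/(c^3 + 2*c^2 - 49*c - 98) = (c - 6)/(c - 7)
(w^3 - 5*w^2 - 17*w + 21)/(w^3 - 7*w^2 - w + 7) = (w + 3)/(w + 1)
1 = 1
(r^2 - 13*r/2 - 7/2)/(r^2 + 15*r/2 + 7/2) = (r - 7)/(r + 7)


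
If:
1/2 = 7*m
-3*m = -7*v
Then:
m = 1/14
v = 3/98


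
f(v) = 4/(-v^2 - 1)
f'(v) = 8*v/(-v^2 - 1)^2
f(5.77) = -0.12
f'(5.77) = 0.04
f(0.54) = -3.10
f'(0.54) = 2.59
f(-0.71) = -2.66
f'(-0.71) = -2.51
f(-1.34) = -1.43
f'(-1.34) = -1.37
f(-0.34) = -3.59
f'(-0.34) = -2.19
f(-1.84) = -0.91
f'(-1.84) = -0.77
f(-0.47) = -3.28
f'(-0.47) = -2.52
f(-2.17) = -0.70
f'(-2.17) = -0.53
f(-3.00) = -0.40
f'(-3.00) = -0.24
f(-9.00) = -0.05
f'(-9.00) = -0.01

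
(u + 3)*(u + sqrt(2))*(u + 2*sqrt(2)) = u^3 + 3*u^2 + 3*sqrt(2)*u^2 + 4*u + 9*sqrt(2)*u + 12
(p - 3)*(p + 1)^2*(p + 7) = p^4 + 6*p^3 - 12*p^2 - 38*p - 21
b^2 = b^2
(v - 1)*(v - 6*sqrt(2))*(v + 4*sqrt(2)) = v^3 - 2*sqrt(2)*v^2 - v^2 - 48*v + 2*sqrt(2)*v + 48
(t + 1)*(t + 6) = t^2 + 7*t + 6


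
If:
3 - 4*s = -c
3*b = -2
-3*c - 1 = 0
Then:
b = -2/3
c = -1/3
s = 2/3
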